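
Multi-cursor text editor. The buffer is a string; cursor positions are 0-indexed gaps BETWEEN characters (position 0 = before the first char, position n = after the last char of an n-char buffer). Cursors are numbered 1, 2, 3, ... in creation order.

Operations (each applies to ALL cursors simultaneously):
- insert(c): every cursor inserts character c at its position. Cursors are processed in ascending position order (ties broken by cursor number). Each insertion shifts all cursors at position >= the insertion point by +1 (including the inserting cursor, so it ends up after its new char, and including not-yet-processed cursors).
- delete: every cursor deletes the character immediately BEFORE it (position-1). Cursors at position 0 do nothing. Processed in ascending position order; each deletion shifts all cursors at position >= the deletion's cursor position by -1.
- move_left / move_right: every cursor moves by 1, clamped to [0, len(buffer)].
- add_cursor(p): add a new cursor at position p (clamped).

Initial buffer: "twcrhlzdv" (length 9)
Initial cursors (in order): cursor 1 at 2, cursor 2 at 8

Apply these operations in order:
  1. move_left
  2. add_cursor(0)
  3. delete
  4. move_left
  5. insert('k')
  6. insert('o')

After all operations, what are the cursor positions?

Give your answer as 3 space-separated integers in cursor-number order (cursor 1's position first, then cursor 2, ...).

After op 1 (move_left): buffer="twcrhlzdv" (len 9), cursors c1@1 c2@7, authorship .........
After op 2 (add_cursor(0)): buffer="twcrhlzdv" (len 9), cursors c3@0 c1@1 c2@7, authorship .........
After op 3 (delete): buffer="wcrhldv" (len 7), cursors c1@0 c3@0 c2@5, authorship .......
After op 4 (move_left): buffer="wcrhldv" (len 7), cursors c1@0 c3@0 c2@4, authorship .......
After op 5 (insert('k')): buffer="kkwcrhkldv" (len 10), cursors c1@2 c3@2 c2@7, authorship 13....2...
After op 6 (insert('o')): buffer="kkoowcrhkoldv" (len 13), cursors c1@4 c3@4 c2@10, authorship 1313....22...

Answer: 4 10 4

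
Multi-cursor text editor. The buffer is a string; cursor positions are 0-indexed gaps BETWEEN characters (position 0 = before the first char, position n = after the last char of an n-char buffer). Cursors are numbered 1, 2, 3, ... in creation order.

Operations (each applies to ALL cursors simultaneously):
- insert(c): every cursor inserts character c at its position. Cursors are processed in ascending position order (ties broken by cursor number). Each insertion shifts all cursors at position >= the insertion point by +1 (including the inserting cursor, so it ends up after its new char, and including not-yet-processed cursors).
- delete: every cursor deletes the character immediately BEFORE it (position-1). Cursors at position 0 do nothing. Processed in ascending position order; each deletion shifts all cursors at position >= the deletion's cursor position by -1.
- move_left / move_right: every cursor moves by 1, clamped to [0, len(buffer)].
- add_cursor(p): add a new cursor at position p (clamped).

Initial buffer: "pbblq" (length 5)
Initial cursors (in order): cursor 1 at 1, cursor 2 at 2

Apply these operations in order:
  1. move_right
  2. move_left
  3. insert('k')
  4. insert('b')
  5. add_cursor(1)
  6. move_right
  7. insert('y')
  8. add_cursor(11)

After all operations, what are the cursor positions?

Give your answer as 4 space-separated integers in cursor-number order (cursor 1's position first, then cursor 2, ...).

Answer: 6 10 3 11

Derivation:
After op 1 (move_right): buffer="pbblq" (len 5), cursors c1@2 c2@3, authorship .....
After op 2 (move_left): buffer="pbblq" (len 5), cursors c1@1 c2@2, authorship .....
After op 3 (insert('k')): buffer="pkbkblq" (len 7), cursors c1@2 c2@4, authorship .1.2...
After op 4 (insert('b')): buffer="pkbbkbblq" (len 9), cursors c1@3 c2@6, authorship .11.22...
After op 5 (add_cursor(1)): buffer="pkbbkbblq" (len 9), cursors c3@1 c1@3 c2@6, authorship .11.22...
After op 6 (move_right): buffer="pkbbkbblq" (len 9), cursors c3@2 c1@4 c2@7, authorship .11.22...
After op 7 (insert('y')): buffer="pkybbykbbylq" (len 12), cursors c3@3 c1@6 c2@10, authorship .131.122.2..
After op 8 (add_cursor(11)): buffer="pkybbykbbylq" (len 12), cursors c3@3 c1@6 c2@10 c4@11, authorship .131.122.2..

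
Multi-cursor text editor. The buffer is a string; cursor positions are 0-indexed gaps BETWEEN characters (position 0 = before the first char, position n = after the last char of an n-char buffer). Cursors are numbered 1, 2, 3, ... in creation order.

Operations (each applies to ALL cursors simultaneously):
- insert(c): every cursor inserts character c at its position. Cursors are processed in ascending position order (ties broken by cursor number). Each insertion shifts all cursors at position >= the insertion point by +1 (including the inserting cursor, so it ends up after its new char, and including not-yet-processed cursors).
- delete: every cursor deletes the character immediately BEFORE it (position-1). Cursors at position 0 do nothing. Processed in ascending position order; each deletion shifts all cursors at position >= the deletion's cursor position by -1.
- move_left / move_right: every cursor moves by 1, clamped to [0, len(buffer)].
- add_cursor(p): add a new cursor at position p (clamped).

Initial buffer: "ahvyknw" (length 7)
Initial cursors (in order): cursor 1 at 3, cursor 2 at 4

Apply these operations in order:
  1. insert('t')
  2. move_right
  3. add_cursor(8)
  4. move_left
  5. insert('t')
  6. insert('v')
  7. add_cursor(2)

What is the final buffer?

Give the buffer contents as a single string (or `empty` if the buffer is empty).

After op 1 (insert('t')): buffer="ahvtytknw" (len 9), cursors c1@4 c2@6, authorship ...1.2...
After op 2 (move_right): buffer="ahvtytknw" (len 9), cursors c1@5 c2@7, authorship ...1.2...
After op 3 (add_cursor(8)): buffer="ahvtytknw" (len 9), cursors c1@5 c2@7 c3@8, authorship ...1.2...
After op 4 (move_left): buffer="ahvtytknw" (len 9), cursors c1@4 c2@6 c3@7, authorship ...1.2...
After op 5 (insert('t')): buffer="ahvttyttktnw" (len 12), cursors c1@5 c2@8 c3@10, authorship ...11.22.3..
After op 6 (insert('v')): buffer="ahvttvyttvktvnw" (len 15), cursors c1@6 c2@10 c3@13, authorship ...111.222.33..
After op 7 (add_cursor(2)): buffer="ahvttvyttvktvnw" (len 15), cursors c4@2 c1@6 c2@10 c3@13, authorship ...111.222.33..

Answer: ahvttvyttvktvnw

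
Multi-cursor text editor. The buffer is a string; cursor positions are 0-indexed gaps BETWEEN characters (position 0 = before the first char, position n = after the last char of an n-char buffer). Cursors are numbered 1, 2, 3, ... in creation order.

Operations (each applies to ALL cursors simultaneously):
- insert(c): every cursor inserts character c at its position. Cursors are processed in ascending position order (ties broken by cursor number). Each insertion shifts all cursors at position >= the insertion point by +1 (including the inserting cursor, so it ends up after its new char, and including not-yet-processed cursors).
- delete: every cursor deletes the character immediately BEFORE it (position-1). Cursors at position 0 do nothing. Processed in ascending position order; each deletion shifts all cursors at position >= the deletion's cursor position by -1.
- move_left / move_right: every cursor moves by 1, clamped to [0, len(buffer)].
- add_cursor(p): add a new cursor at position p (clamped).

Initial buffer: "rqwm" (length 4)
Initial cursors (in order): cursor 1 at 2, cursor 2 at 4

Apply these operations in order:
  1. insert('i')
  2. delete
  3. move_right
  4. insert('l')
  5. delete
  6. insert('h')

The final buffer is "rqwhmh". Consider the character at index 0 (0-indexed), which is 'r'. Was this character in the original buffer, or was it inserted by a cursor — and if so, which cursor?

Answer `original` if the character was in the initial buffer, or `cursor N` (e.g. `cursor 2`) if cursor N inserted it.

Answer: original

Derivation:
After op 1 (insert('i')): buffer="rqiwmi" (len 6), cursors c1@3 c2@6, authorship ..1..2
After op 2 (delete): buffer="rqwm" (len 4), cursors c1@2 c2@4, authorship ....
After op 3 (move_right): buffer="rqwm" (len 4), cursors c1@3 c2@4, authorship ....
After op 4 (insert('l')): buffer="rqwlml" (len 6), cursors c1@4 c2@6, authorship ...1.2
After op 5 (delete): buffer="rqwm" (len 4), cursors c1@3 c2@4, authorship ....
After op 6 (insert('h')): buffer="rqwhmh" (len 6), cursors c1@4 c2@6, authorship ...1.2
Authorship (.=original, N=cursor N): . . . 1 . 2
Index 0: author = original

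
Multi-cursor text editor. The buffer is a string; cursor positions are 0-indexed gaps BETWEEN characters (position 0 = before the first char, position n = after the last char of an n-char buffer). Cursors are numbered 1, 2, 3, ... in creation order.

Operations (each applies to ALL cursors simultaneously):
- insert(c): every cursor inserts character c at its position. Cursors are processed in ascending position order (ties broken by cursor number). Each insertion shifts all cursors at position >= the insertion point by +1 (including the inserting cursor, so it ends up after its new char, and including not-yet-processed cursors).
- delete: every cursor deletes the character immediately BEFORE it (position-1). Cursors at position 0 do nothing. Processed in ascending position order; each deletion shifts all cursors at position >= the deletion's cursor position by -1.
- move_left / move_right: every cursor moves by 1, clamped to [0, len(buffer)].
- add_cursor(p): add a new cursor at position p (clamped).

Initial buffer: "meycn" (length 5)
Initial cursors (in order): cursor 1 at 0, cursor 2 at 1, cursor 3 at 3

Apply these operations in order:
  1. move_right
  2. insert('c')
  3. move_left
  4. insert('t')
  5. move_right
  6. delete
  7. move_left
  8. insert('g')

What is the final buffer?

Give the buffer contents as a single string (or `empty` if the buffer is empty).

Answer: mgtegtycgtn

Derivation:
After op 1 (move_right): buffer="meycn" (len 5), cursors c1@1 c2@2 c3@4, authorship .....
After op 2 (insert('c')): buffer="mcecyccn" (len 8), cursors c1@2 c2@4 c3@7, authorship .1.2..3.
After op 3 (move_left): buffer="mcecyccn" (len 8), cursors c1@1 c2@3 c3@6, authorship .1.2..3.
After op 4 (insert('t')): buffer="mtcetcyctcn" (len 11), cursors c1@2 c2@5 c3@9, authorship .11.22..33.
After op 5 (move_right): buffer="mtcetcyctcn" (len 11), cursors c1@3 c2@6 c3@10, authorship .11.22..33.
After op 6 (delete): buffer="mtetyctn" (len 8), cursors c1@2 c2@4 c3@7, authorship .1.2..3.
After op 7 (move_left): buffer="mtetyctn" (len 8), cursors c1@1 c2@3 c3@6, authorship .1.2..3.
After op 8 (insert('g')): buffer="mgtegtycgtn" (len 11), cursors c1@2 c2@5 c3@9, authorship .11.22..33.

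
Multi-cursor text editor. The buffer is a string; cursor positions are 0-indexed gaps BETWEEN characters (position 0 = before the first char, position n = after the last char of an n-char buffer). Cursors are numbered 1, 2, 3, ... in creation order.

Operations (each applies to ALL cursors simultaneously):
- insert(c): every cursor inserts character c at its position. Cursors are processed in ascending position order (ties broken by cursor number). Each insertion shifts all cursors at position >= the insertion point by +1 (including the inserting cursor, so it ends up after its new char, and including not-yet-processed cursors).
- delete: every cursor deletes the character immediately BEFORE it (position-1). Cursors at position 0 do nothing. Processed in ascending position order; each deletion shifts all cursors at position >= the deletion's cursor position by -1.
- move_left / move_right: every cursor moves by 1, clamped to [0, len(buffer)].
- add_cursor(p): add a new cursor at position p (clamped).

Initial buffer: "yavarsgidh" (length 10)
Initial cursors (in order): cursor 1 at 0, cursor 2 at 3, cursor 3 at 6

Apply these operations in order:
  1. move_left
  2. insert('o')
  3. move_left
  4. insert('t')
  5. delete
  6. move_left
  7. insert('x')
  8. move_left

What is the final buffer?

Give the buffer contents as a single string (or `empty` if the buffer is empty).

Answer: xoyxaovaxrosgidh

Derivation:
After op 1 (move_left): buffer="yavarsgidh" (len 10), cursors c1@0 c2@2 c3@5, authorship ..........
After op 2 (insert('o')): buffer="oyaovarosgidh" (len 13), cursors c1@1 c2@4 c3@8, authorship 1..2...3.....
After op 3 (move_left): buffer="oyaovarosgidh" (len 13), cursors c1@0 c2@3 c3@7, authorship 1..2...3.....
After op 4 (insert('t')): buffer="toyatovartosgidh" (len 16), cursors c1@1 c2@5 c3@10, authorship 11..22...33.....
After op 5 (delete): buffer="oyaovarosgidh" (len 13), cursors c1@0 c2@3 c3@7, authorship 1..2...3.....
After op 6 (move_left): buffer="oyaovarosgidh" (len 13), cursors c1@0 c2@2 c3@6, authorship 1..2...3.....
After op 7 (insert('x')): buffer="xoyxaovaxrosgidh" (len 16), cursors c1@1 c2@4 c3@9, authorship 11.2.2..3.3.....
After op 8 (move_left): buffer="xoyxaovaxrosgidh" (len 16), cursors c1@0 c2@3 c3@8, authorship 11.2.2..3.3.....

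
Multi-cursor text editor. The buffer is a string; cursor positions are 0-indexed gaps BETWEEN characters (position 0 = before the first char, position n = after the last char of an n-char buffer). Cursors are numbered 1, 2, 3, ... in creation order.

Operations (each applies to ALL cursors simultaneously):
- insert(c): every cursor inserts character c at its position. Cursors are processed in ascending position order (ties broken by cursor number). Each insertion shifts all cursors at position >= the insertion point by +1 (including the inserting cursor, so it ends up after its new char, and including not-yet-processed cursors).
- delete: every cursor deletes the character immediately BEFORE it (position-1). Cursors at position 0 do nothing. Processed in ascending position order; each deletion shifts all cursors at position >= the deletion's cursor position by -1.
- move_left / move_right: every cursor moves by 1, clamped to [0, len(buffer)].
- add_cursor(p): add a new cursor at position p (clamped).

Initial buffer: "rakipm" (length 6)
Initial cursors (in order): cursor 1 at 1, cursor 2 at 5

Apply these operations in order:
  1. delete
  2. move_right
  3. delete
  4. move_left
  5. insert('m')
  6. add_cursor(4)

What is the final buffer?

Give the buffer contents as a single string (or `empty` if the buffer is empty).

Answer: mkmi

Derivation:
After op 1 (delete): buffer="akim" (len 4), cursors c1@0 c2@3, authorship ....
After op 2 (move_right): buffer="akim" (len 4), cursors c1@1 c2@4, authorship ....
After op 3 (delete): buffer="ki" (len 2), cursors c1@0 c2@2, authorship ..
After op 4 (move_left): buffer="ki" (len 2), cursors c1@0 c2@1, authorship ..
After op 5 (insert('m')): buffer="mkmi" (len 4), cursors c1@1 c2@3, authorship 1.2.
After op 6 (add_cursor(4)): buffer="mkmi" (len 4), cursors c1@1 c2@3 c3@4, authorship 1.2.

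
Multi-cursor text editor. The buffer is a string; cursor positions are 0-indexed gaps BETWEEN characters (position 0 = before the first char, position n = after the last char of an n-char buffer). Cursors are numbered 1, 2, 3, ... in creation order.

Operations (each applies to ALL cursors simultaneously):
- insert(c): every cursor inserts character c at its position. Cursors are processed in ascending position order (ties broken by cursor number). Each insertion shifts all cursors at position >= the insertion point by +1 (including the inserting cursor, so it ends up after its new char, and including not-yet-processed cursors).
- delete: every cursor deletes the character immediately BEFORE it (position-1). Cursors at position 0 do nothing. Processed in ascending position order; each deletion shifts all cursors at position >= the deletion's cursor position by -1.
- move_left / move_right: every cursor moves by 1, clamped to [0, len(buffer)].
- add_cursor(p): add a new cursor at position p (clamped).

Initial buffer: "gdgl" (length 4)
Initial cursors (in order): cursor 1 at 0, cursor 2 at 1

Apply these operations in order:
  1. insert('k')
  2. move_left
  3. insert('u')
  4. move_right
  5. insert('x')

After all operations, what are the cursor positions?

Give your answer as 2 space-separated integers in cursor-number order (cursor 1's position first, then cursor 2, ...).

After op 1 (insert('k')): buffer="kgkdgl" (len 6), cursors c1@1 c2@3, authorship 1.2...
After op 2 (move_left): buffer="kgkdgl" (len 6), cursors c1@0 c2@2, authorship 1.2...
After op 3 (insert('u')): buffer="ukgukdgl" (len 8), cursors c1@1 c2@4, authorship 11.22...
After op 4 (move_right): buffer="ukgukdgl" (len 8), cursors c1@2 c2@5, authorship 11.22...
After op 5 (insert('x')): buffer="ukxgukxdgl" (len 10), cursors c1@3 c2@7, authorship 111.222...

Answer: 3 7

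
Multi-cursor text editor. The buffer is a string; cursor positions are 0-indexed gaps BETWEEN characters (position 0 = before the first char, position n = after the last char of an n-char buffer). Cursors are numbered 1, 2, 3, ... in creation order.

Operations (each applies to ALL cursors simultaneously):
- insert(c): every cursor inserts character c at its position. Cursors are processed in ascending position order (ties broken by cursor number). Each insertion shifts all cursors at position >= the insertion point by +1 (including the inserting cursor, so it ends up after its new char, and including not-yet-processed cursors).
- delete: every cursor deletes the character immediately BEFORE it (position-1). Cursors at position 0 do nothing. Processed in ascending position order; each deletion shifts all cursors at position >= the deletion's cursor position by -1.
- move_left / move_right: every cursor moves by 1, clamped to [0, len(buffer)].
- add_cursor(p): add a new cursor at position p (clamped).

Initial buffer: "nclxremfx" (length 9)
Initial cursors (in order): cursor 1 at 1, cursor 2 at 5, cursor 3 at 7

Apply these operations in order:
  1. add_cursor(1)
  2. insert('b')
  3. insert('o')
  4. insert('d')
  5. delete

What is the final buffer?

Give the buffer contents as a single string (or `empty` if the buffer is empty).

After op 1 (add_cursor(1)): buffer="nclxremfx" (len 9), cursors c1@1 c4@1 c2@5 c3@7, authorship .........
After op 2 (insert('b')): buffer="nbbclxrbembfx" (len 13), cursors c1@3 c4@3 c2@8 c3@11, authorship .14....2..3..
After op 3 (insert('o')): buffer="nbbooclxrboembofx" (len 17), cursors c1@5 c4@5 c2@11 c3@15, authorship .1414....22..33..
After op 4 (insert('d')): buffer="nbbooddclxrbodembodfx" (len 21), cursors c1@7 c4@7 c2@14 c3@19, authorship .141414....222..333..
After op 5 (delete): buffer="nbbooclxrboembofx" (len 17), cursors c1@5 c4@5 c2@11 c3@15, authorship .1414....22..33..

Answer: nbbooclxrboembofx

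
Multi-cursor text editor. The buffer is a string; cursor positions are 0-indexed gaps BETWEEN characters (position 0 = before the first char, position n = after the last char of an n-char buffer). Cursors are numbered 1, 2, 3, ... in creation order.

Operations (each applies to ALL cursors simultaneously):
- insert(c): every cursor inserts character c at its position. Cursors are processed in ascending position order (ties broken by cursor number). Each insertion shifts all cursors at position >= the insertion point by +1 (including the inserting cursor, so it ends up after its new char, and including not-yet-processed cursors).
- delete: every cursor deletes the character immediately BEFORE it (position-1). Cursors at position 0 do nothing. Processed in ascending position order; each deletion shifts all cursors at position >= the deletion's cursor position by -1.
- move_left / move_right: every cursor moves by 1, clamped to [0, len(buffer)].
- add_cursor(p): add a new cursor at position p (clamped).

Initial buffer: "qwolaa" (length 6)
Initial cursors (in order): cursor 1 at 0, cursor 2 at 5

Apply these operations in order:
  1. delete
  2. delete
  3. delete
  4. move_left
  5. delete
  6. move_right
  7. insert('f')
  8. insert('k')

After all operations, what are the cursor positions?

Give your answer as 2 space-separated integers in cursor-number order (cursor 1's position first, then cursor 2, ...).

Answer: 5 5

Derivation:
After op 1 (delete): buffer="qwola" (len 5), cursors c1@0 c2@4, authorship .....
After op 2 (delete): buffer="qwoa" (len 4), cursors c1@0 c2@3, authorship ....
After op 3 (delete): buffer="qwa" (len 3), cursors c1@0 c2@2, authorship ...
After op 4 (move_left): buffer="qwa" (len 3), cursors c1@0 c2@1, authorship ...
After op 5 (delete): buffer="wa" (len 2), cursors c1@0 c2@0, authorship ..
After op 6 (move_right): buffer="wa" (len 2), cursors c1@1 c2@1, authorship ..
After op 7 (insert('f')): buffer="wffa" (len 4), cursors c1@3 c2@3, authorship .12.
After op 8 (insert('k')): buffer="wffkka" (len 6), cursors c1@5 c2@5, authorship .1212.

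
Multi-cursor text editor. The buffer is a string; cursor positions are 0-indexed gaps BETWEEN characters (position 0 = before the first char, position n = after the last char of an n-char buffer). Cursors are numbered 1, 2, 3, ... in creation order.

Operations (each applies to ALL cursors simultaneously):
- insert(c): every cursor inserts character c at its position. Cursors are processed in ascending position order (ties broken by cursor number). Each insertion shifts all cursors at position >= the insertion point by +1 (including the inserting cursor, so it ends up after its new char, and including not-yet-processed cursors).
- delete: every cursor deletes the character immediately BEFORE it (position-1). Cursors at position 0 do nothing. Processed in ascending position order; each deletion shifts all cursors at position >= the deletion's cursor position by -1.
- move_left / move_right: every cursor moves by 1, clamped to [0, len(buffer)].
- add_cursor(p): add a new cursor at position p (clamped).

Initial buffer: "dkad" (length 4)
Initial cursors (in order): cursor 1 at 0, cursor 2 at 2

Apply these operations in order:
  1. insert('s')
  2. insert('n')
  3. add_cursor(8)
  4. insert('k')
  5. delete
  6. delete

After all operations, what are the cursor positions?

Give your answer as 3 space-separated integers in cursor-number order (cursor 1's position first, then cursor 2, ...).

Answer: 1 4 5

Derivation:
After op 1 (insert('s')): buffer="sdksad" (len 6), cursors c1@1 c2@4, authorship 1..2..
After op 2 (insert('n')): buffer="sndksnad" (len 8), cursors c1@2 c2@6, authorship 11..22..
After op 3 (add_cursor(8)): buffer="sndksnad" (len 8), cursors c1@2 c2@6 c3@8, authorship 11..22..
After op 4 (insert('k')): buffer="snkdksnkadk" (len 11), cursors c1@3 c2@8 c3@11, authorship 111..222..3
After op 5 (delete): buffer="sndksnad" (len 8), cursors c1@2 c2@6 c3@8, authorship 11..22..
After op 6 (delete): buffer="sdksa" (len 5), cursors c1@1 c2@4 c3@5, authorship 1..2.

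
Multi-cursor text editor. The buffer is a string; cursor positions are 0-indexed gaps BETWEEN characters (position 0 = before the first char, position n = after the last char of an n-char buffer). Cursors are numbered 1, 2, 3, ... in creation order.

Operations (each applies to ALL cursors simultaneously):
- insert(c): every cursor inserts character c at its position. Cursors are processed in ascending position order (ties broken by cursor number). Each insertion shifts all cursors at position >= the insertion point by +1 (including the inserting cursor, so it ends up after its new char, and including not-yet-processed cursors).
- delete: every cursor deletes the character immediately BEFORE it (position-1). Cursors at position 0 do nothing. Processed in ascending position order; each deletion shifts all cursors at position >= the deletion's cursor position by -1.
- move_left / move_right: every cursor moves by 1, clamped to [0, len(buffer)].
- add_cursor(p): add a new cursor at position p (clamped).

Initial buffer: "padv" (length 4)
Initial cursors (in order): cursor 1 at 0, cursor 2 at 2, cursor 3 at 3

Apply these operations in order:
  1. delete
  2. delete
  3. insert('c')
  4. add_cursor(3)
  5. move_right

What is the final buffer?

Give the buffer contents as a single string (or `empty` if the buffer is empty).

After op 1 (delete): buffer="pv" (len 2), cursors c1@0 c2@1 c3@1, authorship ..
After op 2 (delete): buffer="v" (len 1), cursors c1@0 c2@0 c3@0, authorship .
After op 3 (insert('c')): buffer="cccv" (len 4), cursors c1@3 c2@3 c3@3, authorship 123.
After op 4 (add_cursor(3)): buffer="cccv" (len 4), cursors c1@3 c2@3 c3@3 c4@3, authorship 123.
After op 5 (move_right): buffer="cccv" (len 4), cursors c1@4 c2@4 c3@4 c4@4, authorship 123.

Answer: cccv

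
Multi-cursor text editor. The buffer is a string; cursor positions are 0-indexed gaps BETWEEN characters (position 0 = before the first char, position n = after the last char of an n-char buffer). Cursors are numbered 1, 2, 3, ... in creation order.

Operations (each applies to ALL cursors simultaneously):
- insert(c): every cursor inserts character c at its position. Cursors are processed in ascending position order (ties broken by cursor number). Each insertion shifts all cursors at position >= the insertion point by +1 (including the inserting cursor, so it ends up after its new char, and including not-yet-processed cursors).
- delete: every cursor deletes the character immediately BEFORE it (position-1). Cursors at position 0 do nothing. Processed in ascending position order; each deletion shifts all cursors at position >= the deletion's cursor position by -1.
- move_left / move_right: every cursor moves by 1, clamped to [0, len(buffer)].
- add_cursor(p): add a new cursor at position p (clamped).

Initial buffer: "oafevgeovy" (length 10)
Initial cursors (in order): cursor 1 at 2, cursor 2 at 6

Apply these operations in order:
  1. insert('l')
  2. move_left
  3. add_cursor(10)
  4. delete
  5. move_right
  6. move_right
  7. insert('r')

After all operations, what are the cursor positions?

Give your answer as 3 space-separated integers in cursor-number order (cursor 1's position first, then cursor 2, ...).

Answer: 4 9 12

Derivation:
After op 1 (insert('l')): buffer="oalfevgleovy" (len 12), cursors c1@3 c2@8, authorship ..1....2....
After op 2 (move_left): buffer="oalfevgleovy" (len 12), cursors c1@2 c2@7, authorship ..1....2....
After op 3 (add_cursor(10)): buffer="oalfevgleovy" (len 12), cursors c1@2 c2@7 c3@10, authorship ..1....2....
After op 4 (delete): buffer="olfevlevy" (len 9), cursors c1@1 c2@5 c3@7, authorship .1...2...
After op 5 (move_right): buffer="olfevlevy" (len 9), cursors c1@2 c2@6 c3@8, authorship .1...2...
After op 6 (move_right): buffer="olfevlevy" (len 9), cursors c1@3 c2@7 c3@9, authorship .1...2...
After op 7 (insert('r')): buffer="olfrevlervyr" (len 12), cursors c1@4 c2@9 c3@12, authorship .1.1..2.2..3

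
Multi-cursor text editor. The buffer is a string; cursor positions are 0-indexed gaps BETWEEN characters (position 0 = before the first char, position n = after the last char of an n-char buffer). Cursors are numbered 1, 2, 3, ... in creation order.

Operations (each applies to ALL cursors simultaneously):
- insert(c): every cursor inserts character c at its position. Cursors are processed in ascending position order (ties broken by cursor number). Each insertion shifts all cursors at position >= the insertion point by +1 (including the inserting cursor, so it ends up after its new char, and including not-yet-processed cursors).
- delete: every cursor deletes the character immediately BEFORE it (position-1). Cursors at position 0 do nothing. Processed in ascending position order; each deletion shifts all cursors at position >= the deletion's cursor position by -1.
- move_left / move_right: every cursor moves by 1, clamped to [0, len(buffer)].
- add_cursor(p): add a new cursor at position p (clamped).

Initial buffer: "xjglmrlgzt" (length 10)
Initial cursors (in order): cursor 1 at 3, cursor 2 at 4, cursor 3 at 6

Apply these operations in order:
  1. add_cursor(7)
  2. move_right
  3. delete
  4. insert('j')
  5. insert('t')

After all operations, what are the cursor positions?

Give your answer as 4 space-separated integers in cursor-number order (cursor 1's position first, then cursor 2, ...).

After op 1 (add_cursor(7)): buffer="xjglmrlgzt" (len 10), cursors c1@3 c2@4 c3@6 c4@7, authorship ..........
After op 2 (move_right): buffer="xjglmrlgzt" (len 10), cursors c1@4 c2@5 c3@7 c4@8, authorship ..........
After op 3 (delete): buffer="xjgrzt" (len 6), cursors c1@3 c2@3 c3@4 c4@4, authorship ......
After op 4 (insert('j')): buffer="xjgjjrjjzt" (len 10), cursors c1@5 c2@5 c3@8 c4@8, authorship ...12.34..
After op 5 (insert('t')): buffer="xjgjjttrjjttzt" (len 14), cursors c1@7 c2@7 c3@12 c4@12, authorship ...1212.3434..

Answer: 7 7 12 12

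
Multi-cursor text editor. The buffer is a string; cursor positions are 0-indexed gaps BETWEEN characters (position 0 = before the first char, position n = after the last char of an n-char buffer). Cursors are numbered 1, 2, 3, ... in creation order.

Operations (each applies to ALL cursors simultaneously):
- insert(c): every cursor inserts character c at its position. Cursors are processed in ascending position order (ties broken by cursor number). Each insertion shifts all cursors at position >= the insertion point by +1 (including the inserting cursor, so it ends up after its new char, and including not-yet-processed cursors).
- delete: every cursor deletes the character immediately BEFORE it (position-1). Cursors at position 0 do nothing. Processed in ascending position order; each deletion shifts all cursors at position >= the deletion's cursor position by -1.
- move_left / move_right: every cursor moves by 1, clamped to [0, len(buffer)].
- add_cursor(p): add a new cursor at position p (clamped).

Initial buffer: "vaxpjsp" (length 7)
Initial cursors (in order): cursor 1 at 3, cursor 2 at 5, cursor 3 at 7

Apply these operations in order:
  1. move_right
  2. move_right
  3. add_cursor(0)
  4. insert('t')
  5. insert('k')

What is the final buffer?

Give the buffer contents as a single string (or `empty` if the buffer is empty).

Answer: tkvaxpjtkspttkk

Derivation:
After op 1 (move_right): buffer="vaxpjsp" (len 7), cursors c1@4 c2@6 c3@7, authorship .......
After op 2 (move_right): buffer="vaxpjsp" (len 7), cursors c1@5 c2@7 c3@7, authorship .......
After op 3 (add_cursor(0)): buffer="vaxpjsp" (len 7), cursors c4@0 c1@5 c2@7 c3@7, authorship .......
After op 4 (insert('t')): buffer="tvaxpjtsptt" (len 11), cursors c4@1 c1@7 c2@11 c3@11, authorship 4.....1..23
After op 5 (insert('k')): buffer="tkvaxpjtkspttkk" (len 15), cursors c4@2 c1@9 c2@15 c3@15, authorship 44.....11..2323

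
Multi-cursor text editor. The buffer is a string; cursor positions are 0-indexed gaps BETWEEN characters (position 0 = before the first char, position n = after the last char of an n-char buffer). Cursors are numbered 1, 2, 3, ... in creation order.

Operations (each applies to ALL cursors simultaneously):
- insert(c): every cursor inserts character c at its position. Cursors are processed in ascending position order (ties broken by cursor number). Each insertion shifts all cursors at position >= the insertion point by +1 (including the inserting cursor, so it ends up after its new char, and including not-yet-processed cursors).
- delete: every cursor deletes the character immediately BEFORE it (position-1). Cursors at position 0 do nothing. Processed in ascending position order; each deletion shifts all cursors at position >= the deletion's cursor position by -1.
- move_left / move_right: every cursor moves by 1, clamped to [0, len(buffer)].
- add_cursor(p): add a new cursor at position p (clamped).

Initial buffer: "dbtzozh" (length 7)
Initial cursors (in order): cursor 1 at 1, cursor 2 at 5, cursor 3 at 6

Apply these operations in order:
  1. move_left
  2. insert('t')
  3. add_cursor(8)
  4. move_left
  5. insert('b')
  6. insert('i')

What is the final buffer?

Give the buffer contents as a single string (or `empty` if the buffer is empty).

After op 1 (move_left): buffer="dbtzozh" (len 7), cursors c1@0 c2@4 c3@5, authorship .......
After op 2 (insert('t')): buffer="tdbtztotzh" (len 10), cursors c1@1 c2@6 c3@8, authorship 1....2.3..
After op 3 (add_cursor(8)): buffer="tdbtztotzh" (len 10), cursors c1@1 c2@6 c3@8 c4@8, authorship 1....2.3..
After op 4 (move_left): buffer="tdbtztotzh" (len 10), cursors c1@0 c2@5 c3@7 c4@7, authorship 1....2.3..
After op 5 (insert('b')): buffer="btdbtzbtobbtzh" (len 14), cursors c1@1 c2@7 c3@11 c4@11, authorship 11....22.343..
After op 6 (insert('i')): buffer="bitdbtzbitobbiitzh" (len 18), cursors c1@2 c2@9 c3@15 c4@15, authorship 111....222.34343..

Answer: bitdbtzbitobbiitzh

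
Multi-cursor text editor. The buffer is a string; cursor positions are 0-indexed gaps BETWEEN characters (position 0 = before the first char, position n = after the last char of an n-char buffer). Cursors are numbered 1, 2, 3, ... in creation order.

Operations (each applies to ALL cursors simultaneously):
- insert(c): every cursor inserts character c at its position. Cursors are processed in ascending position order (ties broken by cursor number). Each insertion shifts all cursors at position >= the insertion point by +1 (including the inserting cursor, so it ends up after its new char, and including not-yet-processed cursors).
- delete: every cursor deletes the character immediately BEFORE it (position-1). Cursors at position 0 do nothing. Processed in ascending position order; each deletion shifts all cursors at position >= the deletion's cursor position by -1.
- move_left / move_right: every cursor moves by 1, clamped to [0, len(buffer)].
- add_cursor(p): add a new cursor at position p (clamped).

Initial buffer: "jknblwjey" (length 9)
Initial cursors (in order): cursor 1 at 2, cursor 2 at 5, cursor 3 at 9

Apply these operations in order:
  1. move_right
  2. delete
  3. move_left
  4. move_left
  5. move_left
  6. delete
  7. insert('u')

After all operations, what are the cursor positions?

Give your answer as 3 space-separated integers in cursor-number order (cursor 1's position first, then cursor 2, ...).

Answer: 2 2 4

Derivation:
After op 1 (move_right): buffer="jknblwjey" (len 9), cursors c1@3 c2@6 c3@9, authorship .........
After op 2 (delete): buffer="jkblje" (len 6), cursors c1@2 c2@4 c3@6, authorship ......
After op 3 (move_left): buffer="jkblje" (len 6), cursors c1@1 c2@3 c3@5, authorship ......
After op 4 (move_left): buffer="jkblje" (len 6), cursors c1@0 c2@2 c3@4, authorship ......
After op 5 (move_left): buffer="jkblje" (len 6), cursors c1@0 c2@1 c3@3, authorship ......
After op 6 (delete): buffer="klje" (len 4), cursors c1@0 c2@0 c3@1, authorship ....
After op 7 (insert('u')): buffer="uukulje" (len 7), cursors c1@2 c2@2 c3@4, authorship 12.3...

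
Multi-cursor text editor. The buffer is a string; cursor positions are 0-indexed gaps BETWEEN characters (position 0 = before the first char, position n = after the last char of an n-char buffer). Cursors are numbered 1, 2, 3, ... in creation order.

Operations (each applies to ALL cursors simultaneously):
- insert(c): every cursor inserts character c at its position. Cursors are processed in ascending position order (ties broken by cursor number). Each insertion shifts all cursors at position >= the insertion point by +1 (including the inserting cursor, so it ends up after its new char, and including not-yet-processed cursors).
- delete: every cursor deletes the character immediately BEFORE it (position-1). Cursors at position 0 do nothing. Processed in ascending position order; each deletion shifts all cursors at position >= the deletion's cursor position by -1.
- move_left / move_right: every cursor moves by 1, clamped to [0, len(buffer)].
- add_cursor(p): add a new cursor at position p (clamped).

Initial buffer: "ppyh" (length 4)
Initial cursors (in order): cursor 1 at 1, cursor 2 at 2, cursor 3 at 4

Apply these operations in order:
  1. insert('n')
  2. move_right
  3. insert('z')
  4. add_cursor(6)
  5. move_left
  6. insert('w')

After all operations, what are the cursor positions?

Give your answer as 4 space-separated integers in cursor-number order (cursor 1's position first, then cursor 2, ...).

Answer: 4 9 13 7

Derivation:
After op 1 (insert('n')): buffer="pnpnyhn" (len 7), cursors c1@2 c2@4 c3@7, authorship .1.2..3
After op 2 (move_right): buffer="pnpnyhn" (len 7), cursors c1@3 c2@5 c3@7, authorship .1.2..3
After op 3 (insert('z')): buffer="pnpznyzhnz" (len 10), cursors c1@4 c2@7 c3@10, authorship .1.12.2.33
After op 4 (add_cursor(6)): buffer="pnpznyzhnz" (len 10), cursors c1@4 c4@6 c2@7 c3@10, authorship .1.12.2.33
After op 5 (move_left): buffer="pnpznyzhnz" (len 10), cursors c1@3 c4@5 c2@6 c3@9, authorship .1.12.2.33
After op 6 (insert('w')): buffer="pnpwznwywzhnwz" (len 14), cursors c1@4 c4@7 c2@9 c3@13, authorship .1.1124.22.333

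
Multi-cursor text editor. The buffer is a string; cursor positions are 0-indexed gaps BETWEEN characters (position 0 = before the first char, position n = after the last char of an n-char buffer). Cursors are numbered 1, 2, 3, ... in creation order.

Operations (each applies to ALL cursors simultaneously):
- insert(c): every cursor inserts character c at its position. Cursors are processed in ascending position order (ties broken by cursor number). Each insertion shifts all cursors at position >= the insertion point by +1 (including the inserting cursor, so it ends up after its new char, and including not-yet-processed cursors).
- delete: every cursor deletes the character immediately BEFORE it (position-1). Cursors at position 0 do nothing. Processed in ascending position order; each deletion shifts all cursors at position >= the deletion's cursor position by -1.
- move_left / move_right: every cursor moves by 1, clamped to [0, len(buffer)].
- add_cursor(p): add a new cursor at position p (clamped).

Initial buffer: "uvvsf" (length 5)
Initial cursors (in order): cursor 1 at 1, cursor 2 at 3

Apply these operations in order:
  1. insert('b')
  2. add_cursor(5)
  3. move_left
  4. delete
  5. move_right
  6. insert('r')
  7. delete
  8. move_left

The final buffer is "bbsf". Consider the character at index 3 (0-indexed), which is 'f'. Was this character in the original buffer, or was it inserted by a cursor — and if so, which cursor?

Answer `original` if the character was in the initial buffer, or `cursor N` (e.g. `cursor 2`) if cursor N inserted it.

After op 1 (insert('b')): buffer="ubvvbsf" (len 7), cursors c1@2 c2@5, authorship .1..2..
After op 2 (add_cursor(5)): buffer="ubvvbsf" (len 7), cursors c1@2 c2@5 c3@5, authorship .1..2..
After op 3 (move_left): buffer="ubvvbsf" (len 7), cursors c1@1 c2@4 c3@4, authorship .1..2..
After op 4 (delete): buffer="bbsf" (len 4), cursors c1@0 c2@1 c3@1, authorship 12..
After op 5 (move_right): buffer="bbsf" (len 4), cursors c1@1 c2@2 c3@2, authorship 12..
After op 6 (insert('r')): buffer="brbrrsf" (len 7), cursors c1@2 c2@5 c3@5, authorship 11223..
After op 7 (delete): buffer="bbsf" (len 4), cursors c1@1 c2@2 c3@2, authorship 12..
After op 8 (move_left): buffer="bbsf" (len 4), cursors c1@0 c2@1 c3@1, authorship 12..
Authorship (.=original, N=cursor N): 1 2 . .
Index 3: author = original

Answer: original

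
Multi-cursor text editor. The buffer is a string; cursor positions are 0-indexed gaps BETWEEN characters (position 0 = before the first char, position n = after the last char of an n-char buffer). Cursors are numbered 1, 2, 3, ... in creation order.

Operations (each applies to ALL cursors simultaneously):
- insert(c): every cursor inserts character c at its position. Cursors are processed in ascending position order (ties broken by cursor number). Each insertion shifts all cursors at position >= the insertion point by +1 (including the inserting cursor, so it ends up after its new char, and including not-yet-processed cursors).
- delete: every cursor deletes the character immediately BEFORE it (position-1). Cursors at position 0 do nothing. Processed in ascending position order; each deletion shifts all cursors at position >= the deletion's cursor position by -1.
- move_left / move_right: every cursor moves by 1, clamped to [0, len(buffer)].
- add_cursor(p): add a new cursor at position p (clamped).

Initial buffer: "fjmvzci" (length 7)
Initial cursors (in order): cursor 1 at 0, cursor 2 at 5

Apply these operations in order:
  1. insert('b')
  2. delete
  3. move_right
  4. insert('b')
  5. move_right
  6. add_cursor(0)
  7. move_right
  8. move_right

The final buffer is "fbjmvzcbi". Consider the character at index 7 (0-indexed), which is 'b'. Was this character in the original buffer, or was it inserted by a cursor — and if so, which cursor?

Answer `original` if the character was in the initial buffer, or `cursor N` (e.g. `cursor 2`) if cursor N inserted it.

Answer: cursor 2

Derivation:
After op 1 (insert('b')): buffer="bfjmvzbci" (len 9), cursors c1@1 c2@7, authorship 1.....2..
After op 2 (delete): buffer="fjmvzci" (len 7), cursors c1@0 c2@5, authorship .......
After op 3 (move_right): buffer="fjmvzci" (len 7), cursors c1@1 c2@6, authorship .......
After op 4 (insert('b')): buffer="fbjmvzcbi" (len 9), cursors c1@2 c2@8, authorship .1.....2.
After op 5 (move_right): buffer="fbjmvzcbi" (len 9), cursors c1@3 c2@9, authorship .1.....2.
After op 6 (add_cursor(0)): buffer="fbjmvzcbi" (len 9), cursors c3@0 c1@3 c2@9, authorship .1.....2.
After op 7 (move_right): buffer="fbjmvzcbi" (len 9), cursors c3@1 c1@4 c2@9, authorship .1.....2.
After op 8 (move_right): buffer="fbjmvzcbi" (len 9), cursors c3@2 c1@5 c2@9, authorship .1.....2.
Authorship (.=original, N=cursor N): . 1 . . . . . 2 .
Index 7: author = 2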